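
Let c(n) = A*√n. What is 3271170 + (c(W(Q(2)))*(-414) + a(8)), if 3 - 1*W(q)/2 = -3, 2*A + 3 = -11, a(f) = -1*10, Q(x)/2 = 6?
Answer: 3271160 + 5796*√3 ≈ 3.2812e+6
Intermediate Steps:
Q(x) = 12 (Q(x) = 2*6 = 12)
a(f) = -10
A = -7 (A = -3/2 + (½)*(-11) = -3/2 - 11/2 = -7)
W(q) = 12 (W(q) = 6 - 2*(-3) = 6 + 6 = 12)
c(n) = -7*√n
3271170 + (c(W(Q(2)))*(-414) + a(8)) = 3271170 + (-14*√3*(-414) - 10) = 3271170 + (5796*√3 - 10) = 3271170 + (-10 + 5796*√3) = 3271160 + 5796*√3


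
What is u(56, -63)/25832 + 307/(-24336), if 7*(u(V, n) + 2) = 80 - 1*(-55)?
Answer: -6571039/550066608 ≈ -0.011946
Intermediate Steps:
u(V, n) = 121/7 (u(V, n) = -2 + (80 - 1*(-55))/7 = -2 + (80 + 55)/7 = -2 + (1/7)*135 = -2 + 135/7 = 121/7)
u(56, -63)/25832 + 307/(-24336) = (121/7)/25832 + 307/(-24336) = (121/7)*(1/25832) + 307*(-1/24336) = 121/180824 - 307/24336 = -6571039/550066608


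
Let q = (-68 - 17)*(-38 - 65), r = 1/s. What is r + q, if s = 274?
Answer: 2398871/274 ≈ 8755.0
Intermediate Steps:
r = 1/274 ≈ 0.0036496
q = 8755 (q = -85*(-103) = 8755)
r + q = 1/274 + 8755 = 2398871/274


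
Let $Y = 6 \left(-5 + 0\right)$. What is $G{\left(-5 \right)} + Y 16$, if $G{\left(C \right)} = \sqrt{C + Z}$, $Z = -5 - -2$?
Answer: $-480 + 2 i \sqrt{2} \approx -480.0 + 2.8284 i$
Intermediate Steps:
$Z = -3$ ($Z = -5 + 2 = -3$)
$G{\left(C \right)} = \sqrt{-3 + C}$ ($G{\left(C \right)} = \sqrt{C - 3} = \sqrt{-3 + C}$)
$Y = -30$ ($Y = 6 \left(-5\right) = -30$)
$G{\left(-5 \right)} + Y 16 = \sqrt{-3 - 5} - 480 = \sqrt{-8} - 480 = 2 i \sqrt{2} - 480 = -480 + 2 i \sqrt{2}$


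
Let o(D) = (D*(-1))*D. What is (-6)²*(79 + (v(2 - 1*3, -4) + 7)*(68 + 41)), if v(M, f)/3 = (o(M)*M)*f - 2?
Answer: -40320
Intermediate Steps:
o(D) = -D² (o(D) = (-D)*D = -D²)
v(M, f) = -6 - 3*f*M³ (v(M, f) = 3*(((-M²)*M)*f - 2) = 3*((-M³)*f - 2) = 3*(-f*M³ - 2) = 3*(-2 - f*M³) = -6 - 3*f*M³)
(-6)²*(79 + (v(2 - 1*3, -4) + 7)*(68 + 41)) = (-6)²*(79 + ((-6 - 3*(-4)*(2 - 1*3)³) + 7)*(68 + 41)) = 36*(79 + ((-6 - 3*(-4)*(2 - 3)³) + 7)*109) = 36*(79 + ((-6 - 3*(-4)*(-1)³) + 7)*109) = 36*(79 + ((-6 - 3*(-4)*(-1)) + 7)*109) = 36*(79 + ((-6 - 12) + 7)*109) = 36*(79 + (-18 + 7)*109) = 36*(79 - 11*109) = 36*(79 - 1199) = 36*(-1120) = -40320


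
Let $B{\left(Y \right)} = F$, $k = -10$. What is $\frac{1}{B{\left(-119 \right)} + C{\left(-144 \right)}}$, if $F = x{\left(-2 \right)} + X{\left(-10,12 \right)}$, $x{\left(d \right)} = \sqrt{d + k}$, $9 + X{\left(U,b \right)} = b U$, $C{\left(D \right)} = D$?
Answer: $- \frac{91}{24847} - \frac{2 i \sqrt{3}}{74541} \approx -0.0036624 - 4.6472 \cdot 10^{-5} i$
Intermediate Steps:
$X{\left(U,b \right)} = -9 + U b$ ($X{\left(U,b \right)} = -9 + b U = -9 + U b$)
$x{\left(d \right)} = \sqrt{-10 + d}$ ($x{\left(d \right)} = \sqrt{d - 10} = \sqrt{-10 + d}$)
$F = -129 + 2 i \sqrt{3}$ ($F = \sqrt{-10 - 2} - 129 = \sqrt{-12} - 129 = 2 i \sqrt{3} - 129 = -129 + 2 i \sqrt{3} \approx -129.0 + 3.4641 i$)
$B{\left(Y \right)} = -129 + 2 i \sqrt{3}$
$\frac{1}{B{\left(-119 \right)} + C{\left(-144 \right)}} = \frac{1}{\left(-129 + 2 i \sqrt{3}\right) - 144} = \frac{1}{-273 + 2 i \sqrt{3}}$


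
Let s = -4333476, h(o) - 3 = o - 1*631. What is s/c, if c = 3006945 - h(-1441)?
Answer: -2166738/1504507 ≈ -1.4402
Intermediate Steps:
h(o) = -628 + o (h(o) = 3 + (o - 1*631) = 3 + (o - 631) = 3 + (-631 + o) = -628 + o)
c = 3009014 (c = 3006945 - (-628 - 1441) = 3006945 - 1*(-2069) = 3006945 + 2069 = 3009014)
s/c = -4333476/3009014 = -4333476*1/3009014 = -2166738/1504507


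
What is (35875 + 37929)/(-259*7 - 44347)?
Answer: -18451/11540 ≈ -1.5989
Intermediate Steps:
(35875 + 37929)/(-259*7 - 44347) = 73804/(-1813 - 44347) = 73804/(-46160) = 73804*(-1/46160) = -18451/11540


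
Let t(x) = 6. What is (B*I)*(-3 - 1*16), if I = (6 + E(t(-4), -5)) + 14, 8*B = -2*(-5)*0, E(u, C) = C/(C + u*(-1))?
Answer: 0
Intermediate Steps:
E(u, C) = C/(C - u)
B = 0 (B = (-2*(-5)*0)/8 = (10*0)/8 = (1/8)*0 = 0)
I = 225/11 (I = (6 - 5/(-5 - 1*6)) + 14 = (6 - 5/(-5 - 6)) + 14 = (6 - 5/(-11)) + 14 = (6 - 5*(-1/11)) + 14 = (6 + 5/11) + 14 = 71/11 + 14 = 225/11 ≈ 20.455)
(B*I)*(-3 - 1*16) = (0*(225/11))*(-3 - 1*16) = 0*(-3 - 16) = 0*(-19) = 0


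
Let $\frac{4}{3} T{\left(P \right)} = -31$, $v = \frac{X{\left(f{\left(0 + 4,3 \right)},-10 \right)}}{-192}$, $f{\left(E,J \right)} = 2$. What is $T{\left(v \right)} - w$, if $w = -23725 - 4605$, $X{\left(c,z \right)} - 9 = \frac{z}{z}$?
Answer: $\frac{113227}{4} \approx 28307.0$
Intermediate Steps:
$X{\left(c,z \right)} = 10$ ($X{\left(c,z \right)} = 9 + \frac{z}{z} = 9 + 1 = 10$)
$v = - \frac{5}{96}$ ($v = \frac{10}{-192} = 10 \left(- \frac{1}{192}\right) = - \frac{5}{96} \approx -0.052083$)
$T{\left(P \right)} = - \frac{93}{4}$ ($T{\left(P \right)} = \frac{3}{4} \left(-31\right) = - \frac{93}{4}$)
$w = -28330$ ($w = -23725 - 4605 = -28330$)
$T{\left(v \right)} - w = - \frac{93}{4} - -28330 = - \frac{93}{4} + 28330 = \frac{113227}{4}$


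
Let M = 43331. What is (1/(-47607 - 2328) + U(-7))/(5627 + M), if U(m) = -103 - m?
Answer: -684823/349245390 ≈ -0.0019609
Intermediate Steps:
(1/(-47607 - 2328) + U(-7))/(5627 + M) = (1/(-47607 - 2328) + (-103 - 1*(-7)))/(5627 + 43331) = (1/(-49935) + (-103 + 7))/48958 = (-1/49935 - 96)*(1/48958) = -4793761/49935*1/48958 = -684823/349245390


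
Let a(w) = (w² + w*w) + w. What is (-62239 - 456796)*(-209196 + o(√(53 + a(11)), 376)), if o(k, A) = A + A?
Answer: 108189731540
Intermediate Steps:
a(w) = w + 2*w² (a(w) = (w² + w²) + w = 2*w² + w = w + 2*w²)
o(k, A) = 2*A
(-62239 - 456796)*(-209196 + o(√(53 + a(11)), 376)) = (-62239 - 456796)*(-209196 + 2*376) = -519035*(-209196 + 752) = -519035*(-208444) = 108189731540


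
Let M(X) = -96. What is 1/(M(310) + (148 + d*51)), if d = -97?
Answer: -1/4895 ≈ -0.00020429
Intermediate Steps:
1/(M(310) + (148 + d*51)) = 1/(-96 + (148 - 97*51)) = 1/(-96 + (148 - 4947)) = 1/(-96 - 4799) = 1/(-4895) = -1/4895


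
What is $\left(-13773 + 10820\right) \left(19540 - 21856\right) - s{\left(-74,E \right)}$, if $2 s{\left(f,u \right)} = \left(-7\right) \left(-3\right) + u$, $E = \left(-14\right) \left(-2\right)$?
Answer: $\frac{13678247}{2} \approx 6.8391 \cdot 10^{6}$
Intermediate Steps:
$E = 28$
$s{\left(f,u \right)} = \frac{21}{2} + \frac{u}{2}$ ($s{\left(f,u \right)} = \frac{\left(-7\right) \left(-3\right) + u}{2} = \frac{21 + u}{2} = \frac{21}{2} + \frac{u}{2}$)
$\left(-13773 + 10820\right) \left(19540 - 21856\right) - s{\left(-74,E \right)} = \left(-13773 + 10820\right) \left(19540 - 21856\right) - \left(\frac{21}{2} + \frac{1}{2} \cdot 28\right) = \left(-2953\right) \left(-2316\right) - \left(\frac{21}{2} + 14\right) = 6839148 - \frac{49}{2} = \frac{13678247}{2}$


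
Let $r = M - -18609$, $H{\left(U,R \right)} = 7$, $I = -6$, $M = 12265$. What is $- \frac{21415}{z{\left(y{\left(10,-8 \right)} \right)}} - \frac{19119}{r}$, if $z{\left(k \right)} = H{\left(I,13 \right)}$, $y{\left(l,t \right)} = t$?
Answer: $- \frac{661300543}{216118} \approx -3059.9$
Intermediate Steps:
$z{\left(k \right)} = 7$
$r = 30874$ ($r = 12265 - -18609 = 12265 + 18609 = 30874$)
$- \frac{21415}{z{\left(y{\left(10,-8 \right)} \right)}} - \frac{19119}{r} = - \frac{21415}{7} - \frac{19119}{30874} = - \frac{661300543}{216118}$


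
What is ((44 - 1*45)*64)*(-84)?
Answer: 5376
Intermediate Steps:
((44 - 1*45)*64)*(-84) = ((44 - 45)*64)*(-84) = -1*64*(-84) = -64*(-84) = 5376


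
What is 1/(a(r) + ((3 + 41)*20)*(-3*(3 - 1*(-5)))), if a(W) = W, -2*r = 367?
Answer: -2/42607 ≈ -4.6941e-5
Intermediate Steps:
r = -367/2 (r = -1/2*367 = -367/2 ≈ -183.50)
1/(a(r) + ((3 + 41)*20)*(-3*(3 - 1*(-5)))) = 1/(-367/2 + ((3 + 41)*20)*(-3*(3 - 1*(-5)))) = 1/(-367/2 + (44*20)*(-3*(3 + 5))) = 1/(-367/2 + 880*(-3*8)) = 1/(-367/2 + 880*(-24)) = 1/(-367/2 - 21120) = 1/(-42607/2) = -2/42607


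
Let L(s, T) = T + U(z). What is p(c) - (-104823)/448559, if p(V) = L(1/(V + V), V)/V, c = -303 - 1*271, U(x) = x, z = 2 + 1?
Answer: 316295591/257472866 ≈ 1.2285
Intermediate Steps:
z = 3
L(s, T) = 3 + T (L(s, T) = T + 3 = 3 + T)
c = -574 (c = -303 - 271 = -574)
p(V) = (3 + V)/V
p(c) - (-104823)/448559 = (3 - 574)/(-574) - (-104823)/448559 = -1/574*(-571) - (-104823)/448559 = 571/574 - 1*(-104823/448559) = 571/574 + 104823/448559 = 316295591/257472866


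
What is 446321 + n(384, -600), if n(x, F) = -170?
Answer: 446151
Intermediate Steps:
446321 + n(384, -600) = 446321 - 170 = 446151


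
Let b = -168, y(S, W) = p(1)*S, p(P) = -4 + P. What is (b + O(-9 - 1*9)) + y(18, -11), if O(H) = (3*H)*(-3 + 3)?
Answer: -222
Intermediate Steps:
O(H) = 0 (O(H) = (3*H)*0 = 0)
y(S, W) = -3*S (y(S, W) = (-4 + 1)*S = -3*S)
(b + O(-9 - 1*9)) + y(18, -11) = (-168 + 0) - 3*18 = -168 - 54 = -222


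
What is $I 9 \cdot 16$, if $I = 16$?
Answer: $2304$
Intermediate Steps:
$I 9 \cdot 16 = 16 \cdot 9 \cdot 16 = 144 \cdot 16 = 2304$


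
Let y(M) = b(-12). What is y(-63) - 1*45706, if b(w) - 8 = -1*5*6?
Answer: -45728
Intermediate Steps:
b(w) = -22 (b(w) = 8 - 1*5*6 = 8 - 5*6 = 8 - 30 = -22)
y(M) = -22
y(-63) - 1*45706 = -22 - 1*45706 = -22 - 45706 = -45728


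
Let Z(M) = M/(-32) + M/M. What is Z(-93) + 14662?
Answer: 469309/32 ≈ 14666.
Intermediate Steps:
Z(M) = 1 - M/32 (Z(M) = M*(-1/32) + 1 = -M/32 + 1 = 1 - M/32)
Z(-93) + 14662 = (1 - 1/32*(-93)) + 14662 = (1 + 93/32) + 14662 = 125/32 + 14662 = 469309/32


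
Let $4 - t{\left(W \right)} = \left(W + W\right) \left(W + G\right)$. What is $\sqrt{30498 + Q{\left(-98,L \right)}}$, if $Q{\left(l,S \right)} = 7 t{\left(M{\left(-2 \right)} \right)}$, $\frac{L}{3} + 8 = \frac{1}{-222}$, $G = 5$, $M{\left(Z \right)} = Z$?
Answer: $\sqrt{30610} \approx 174.96$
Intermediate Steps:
$L = - \frac{1777}{74}$ ($L = -24 + \frac{3}{-222} = -24 + 3 \left(- \frac{1}{222}\right) = -24 - \frac{1}{74} = - \frac{1777}{74} \approx -24.014$)
$t{\left(W \right)} = 4 - 2 W \left(5 + W\right)$ ($t{\left(W \right)} = 4 - \left(W + W\right) \left(W + 5\right) = 4 - 2 W \left(5 + W\right)$)
$Q{\left(l,S \right)} = 112$ ($Q{\left(l,S \right)} = 7 \left(4 - -20 - 2 \left(-2\right)^{2}\right) = 7 \left(4 + 20 - 8\right) = 7 \cdot 16 = 112$)
$\sqrt{30498 + Q{\left(-98,L \right)}} = \sqrt{30498 + 112} = \sqrt{30610}$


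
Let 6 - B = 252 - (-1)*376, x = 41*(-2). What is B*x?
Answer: 51004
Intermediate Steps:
x = -82
B = -622 (B = 6 - (252 - (-1)*376) = 6 - (252 - 1*(-376)) = 6 - (252 + 376) = 6 - 1*628 = 6 - 628 = -622)
B*x = -622*(-82) = 51004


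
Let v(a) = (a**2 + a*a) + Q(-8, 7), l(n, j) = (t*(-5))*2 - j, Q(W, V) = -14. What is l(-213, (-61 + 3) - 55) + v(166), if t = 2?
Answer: 55191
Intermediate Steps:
l(n, j) = -20 - j (l(n, j) = (2*(-5))*2 - j = -10*2 - j = -20 - j)
v(a) = -14 + 2*a**2 (v(a) = (a**2 + a*a) - 14 = (a**2 + a**2) - 14 = 2*a**2 - 14 = -14 + 2*a**2)
l(-213, (-61 + 3) - 55) + v(166) = (-20 - ((-61 + 3) - 55)) + (-14 + 2*166**2) = (-20 - (-58 - 55)) + (-14 + 2*27556) = (-20 - 1*(-113)) + (-14 + 55112) = (-20 + 113) + 55098 = 93 + 55098 = 55191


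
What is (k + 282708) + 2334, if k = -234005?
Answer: 51037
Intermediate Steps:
(k + 282708) + 2334 = (-234005 + 282708) + 2334 = 48703 + 2334 = 51037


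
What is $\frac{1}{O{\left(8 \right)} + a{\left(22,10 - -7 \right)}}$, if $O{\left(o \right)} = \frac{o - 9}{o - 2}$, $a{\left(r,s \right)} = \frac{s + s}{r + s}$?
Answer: $\frac{78}{55} \approx 1.4182$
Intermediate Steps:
$a{\left(r,s \right)} = \frac{2 s}{r + s}$
$O{\left(o \right)} = \frac{-9 + o}{-2 + o}$
$\frac{1}{O{\left(8 \right)} + a{\left(22,10 - -7 \right)}} = \frac{1}{\frac{-9 + 8}{-2 + 8} + \frac{2 \left(10 - -7\right)}{22 + \left(10 - -7\right)}} = \frac{1}{\frac{1}{6} \left(-1\right) + \frac{2 \left(10 + 7\right)}{22 + \left(10 + 7\right)}} = \frac{1}{\frac{1}{6} \left(-1\right) + 2 \cdot 17 \frac{1}{22 + 17}} = \frac{1}{- \frac{1}{6} + 2 \cdot 17 \cdot \frac{1}{39}} = \frac{1}{- \frac{1}{6} + \frac{34}{39}} = \frac{1}{\frac{55}{78}} = \frac{78}{55}$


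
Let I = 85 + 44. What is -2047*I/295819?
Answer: -264063/295819 ≈ -0.89265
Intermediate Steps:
I = 129
-2047*I/295819 = -2047*129/295819 = -264063*1/295819 = -264063/295819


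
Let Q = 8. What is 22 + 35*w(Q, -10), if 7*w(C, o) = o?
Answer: -28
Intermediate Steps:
w(C, o) = o/7
22 + 35*w(Q, -10) = 22 + 35*((1/7)*(-10)) = 22 + 35*(-10/7) = 22 - 50 = -28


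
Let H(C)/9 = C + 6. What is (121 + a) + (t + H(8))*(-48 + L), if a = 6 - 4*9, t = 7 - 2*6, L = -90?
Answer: -16607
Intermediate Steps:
H(C) = 54 + 9*C (H(C) = 9*(C + 6) = 9*(6 + C) = 54 + 9*C)
t = -5 (t = 7 - 12 = -5)
a = -30 (a = 6 - 36 = -30)
(121 + a) + (t + H(8))*(-48 + L) = (121 - 30) + (-5 + (54 + 9*8))*(-48 - 90) = 91 + (-5 + (54 + 72))*(-138) = 91 + (-5 + 126)*(-138) = 91 + 121*(-138) = 91 - 16698 = -16607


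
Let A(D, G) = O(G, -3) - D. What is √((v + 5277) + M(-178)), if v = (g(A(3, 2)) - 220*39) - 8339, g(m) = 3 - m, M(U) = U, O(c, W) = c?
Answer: 2*I*√2954 ≈ 108.7*I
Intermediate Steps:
A(D, G) = G - D
v = -16915 (v = ((3 - (2 - 1*3)) - 220*39) - 8339 = ((3 - (2 - 3)) - 8580) - 8339 = ((3 - 1*(-1)) - 8580) - 8339 = ((3 + 1) - 8580) - 8339 = (4 - 8580) - 8339 = -8576 - 8339 = -16915)
√((v + 5277) + M(-178)) = √((-16915 + 5277) - 178) = √(-11638 - 178) = √(-11816) = 2*I*√2954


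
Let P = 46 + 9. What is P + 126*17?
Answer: 2197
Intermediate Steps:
P = 55
P + 126*17 = 55 + 126*17 = 55 + 2142 = 2197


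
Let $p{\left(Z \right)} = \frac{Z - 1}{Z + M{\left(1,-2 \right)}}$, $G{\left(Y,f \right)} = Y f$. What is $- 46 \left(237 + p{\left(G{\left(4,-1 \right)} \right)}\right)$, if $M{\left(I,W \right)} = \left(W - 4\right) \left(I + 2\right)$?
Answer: $- \frac{120037}{11} \approx -10912.0$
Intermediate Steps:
$M{\left(I,W \right)} = \left(-4 + W\right) \left(2 + I\right)$
$p{\left(Z \right)} = \frac{-1 + Z}{-18 + Z}$ ($p{\left(Z \right)} = \frac{Z - 1}{Z + \left(-8 - 4 + 2 \left(-2\right) + 1 \left(-2\right)\right)} = \frac{-1 + Z}{Z - 18} = \frac{-1 + Z}{-18 + Z}$)
$- 46 \left(237 + p{\left(G{\left(4,-1 \right)} \right)}\right) = - 46 \left(237 + \frac{-1 + 4 \left(-1\right)}{-18 + 4 \left(-1\right)}\right) = - 46 \left(237 + \frac{-1 - 4}{-18 - 4}\right) = - 46 \left(237 + \frac{1}{-22} \left(-5\right)\right) = - 46 \left(237 - - \frac{5}{22}\right) = - 46 \left(237 + \frac{5}{22}\right) = \left(-46\right) \frac{5219}{22} = - \frac{120037}{11}$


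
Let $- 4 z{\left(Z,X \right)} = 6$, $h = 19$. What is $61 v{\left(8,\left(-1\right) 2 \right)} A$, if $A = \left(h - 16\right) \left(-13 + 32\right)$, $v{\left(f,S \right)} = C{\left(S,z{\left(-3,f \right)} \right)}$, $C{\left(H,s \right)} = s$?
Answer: $- \frac{10431}{2} \approx -5215.5$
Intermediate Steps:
$z{\left(Z,X \right)} = - \frac{3}{2}$ ($z{\left(Z,X \right)} = \left(- \frac{1}{4}\right) 6 = - \frac{3}{2}$)
$v{\left(f,S \right)} = - \frac{3}{2}$
$A = 57$ ($A = \left(19 - 16\right) \left(-13 + 32\right) = 3 \cdot 19 = 57$)
$61 v{\left(8,\left(-1\right) 2 \right)} A = 61 \left(- \frac{3}{2}\right) 57 = \left(- \frac{183}{2}\right) 57 = - \frac{10431}{2}$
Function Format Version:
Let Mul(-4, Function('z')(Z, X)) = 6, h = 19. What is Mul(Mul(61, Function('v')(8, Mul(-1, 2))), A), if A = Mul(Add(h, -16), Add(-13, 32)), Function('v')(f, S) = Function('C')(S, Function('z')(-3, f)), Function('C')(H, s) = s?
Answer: Rational(-10431, 2) ≈ -5215.5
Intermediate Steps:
Function('z')(Z, X) = Rational(-3, 2) (Function('z')(Z, X) = Mul(Rational(-1, 4), 6) = Rational(-3, 2))
Function('v')(f, S) = Rational(-3, 2)
A = 57 (A = Mul(Add(19, -16), Add(-13, 32)) = Mul(3, 19) = 57)
Mul(Mul(61, Function('v')(8, Mul(-1, 2))), A) = Mul(Mul(61, Rational(-3, 2)), 57) = Mul(Rational(-183, 2), 57) = Rational(-10431, 2)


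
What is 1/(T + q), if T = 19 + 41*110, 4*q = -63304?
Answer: -1/11297 ≈ -8.8519e-5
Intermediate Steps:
q = -15826 (q = (¼)*(-63304) = -15826)
T = 4529 (T = 19 + 4510 = 4529)
1/(T + q) = 1/(4529 - 15826) = 1/(-11297) = -1/11297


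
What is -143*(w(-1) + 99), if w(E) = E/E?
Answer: -14300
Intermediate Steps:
w(E) = 1
-143*(w(-1) + 99) = -143*(1 + 99) = -143*100 = -14300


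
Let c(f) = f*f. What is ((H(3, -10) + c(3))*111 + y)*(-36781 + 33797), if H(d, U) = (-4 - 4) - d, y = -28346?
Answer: 85246912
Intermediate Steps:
H(d, U) = -8 - d
c(f) = f**2
((H(3, -10) + c(3))*111 + y)*(-36781 + 33797) = (((-8 - 1*3) + 3**2)*111 - 28346)*(-36781 + 33797) = (((-8 - 3) + 9)*111 - 28346)*(-2984) = ((-11 + 9)*111 - 28346)*(-2984) = (-2*111 - 28346)*(-2984) = (-222 - 28346)*(-2984) = -28568*(-2984) = 85246912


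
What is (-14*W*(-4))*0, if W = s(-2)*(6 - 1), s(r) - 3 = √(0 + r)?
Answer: 0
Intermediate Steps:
s(r) = 3 + √r (s(r) = 3 + √(0 + r) = 3 + √r)
W = 15 + 5*I*√2 (W = (3 + √(-2))*(6 - 1) = (3 + I*√2)*5 = 15 + 5*I*√2 ≈ 15.0 + 7.0711*I)
(-14*W*(-4))*0 = (-14*(15 + 5*I*√2)*(-4))*0 = ((-210 - 70*I*√2)*(-4))*0 = (840 + 280*I*√2)*0 = 0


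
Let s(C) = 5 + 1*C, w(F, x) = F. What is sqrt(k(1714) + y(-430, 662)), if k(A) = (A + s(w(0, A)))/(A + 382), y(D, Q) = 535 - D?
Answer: sqrt(265191029)/524 ≈ 31.078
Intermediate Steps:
s(C) = 5 + C
k(A) = (5 + A)/(382 + A) (k(A) = (A + (5 + 0))/(A + 382) = (A + 5)/(382 + A) = (5 + A)/(382 + A))
sqrt(k(1714) + y(-430, 662)) = sqrt((5 + 1714)/(382 + 1714) + (535 - 1*(-430))) = sqrt(1719/2096 + (535 + 430)) = sqrt((1/2096)*1719 + 965) = sqrt(1719/2096 + 965) = sqrt(2024359/2096) = sqrt(265191029)/524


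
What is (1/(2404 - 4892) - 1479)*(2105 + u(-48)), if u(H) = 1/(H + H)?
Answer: -743600806487/238848 ≈ -3.1133e+6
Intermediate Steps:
u(H) = 1/(2*H)
(1/(2404 - 4892) - 1479)*(2105 + u(-48)) = (1/(2404 - 4892) - 1479)*(2105 + (1/2)/(-48)) = (1/(-2488) - 1479)*(2105 + (1/2)*(-1/48)) = (-1/2488 - 1479)*(2105 - 1/96) = -3679753/2488*202079/96 = -743600806487/238848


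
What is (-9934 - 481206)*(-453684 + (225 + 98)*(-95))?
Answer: 237892990660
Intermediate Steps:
(-9934 - 481206)*(-453684 + (225 + 98)*(-95)) = -491140*(-453684 + 323*(-95)) = -491140*(-453684 - 30685) = -491140*(-484369) = 237892990660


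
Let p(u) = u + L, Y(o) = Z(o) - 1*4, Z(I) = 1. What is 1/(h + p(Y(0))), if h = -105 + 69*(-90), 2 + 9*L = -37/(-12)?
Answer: -108/682331 ≈ -0.00015828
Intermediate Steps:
L = 13/108 (L = -2/9 + (-37/(-12))/9 = -2/9 + (-37*(-1/12))/9 = -2/9 + (⅑)*(37/12) = -2/9 + 37/108 = 13/108 ≈ 0.12037)
Y(o) = -3 (Y(o) = 1 - 1*4 = 1 - 4 = -3)
p(u) = 13/108 + u (p(u) = u + 13/108 = 13/108 + u)
h = -6315 (h = -105 - 6210 = -6315)
1/(h + p(Y(0))) = 1/(-6315 + (13/108 - 3)) = 1/(-6315 - 311/108) = 1/(-682331/108) = -108/682331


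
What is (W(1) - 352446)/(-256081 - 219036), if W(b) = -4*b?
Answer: 352450/475117 ≈ 0.74182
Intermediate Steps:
(W(1) - 352446)/(-256081 - 219036) = (-4*1 - 352446)/(-256081 - 219036) = (-4 - 352446)/(-475117) = -352450*(-1/475117) = 352450/475117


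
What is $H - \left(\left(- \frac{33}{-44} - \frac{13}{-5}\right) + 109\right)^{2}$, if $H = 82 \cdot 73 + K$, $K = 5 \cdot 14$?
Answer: $- \frac{2626609}{400} \approx -6566.5$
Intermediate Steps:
$K = 70$
$H = 6056$ ($H = 82 \cdot 73 + 70 = 5986 + 70 = 6056$)
$H - \left(\left(- \frac{33}{-44} - \frac{13}{-5}\right) + 109\right)^{2} = 6056 - \left(\left(- \frac{33}{-44} - \frac{13}{-5}\right) + 109\right)^{2} = 6056 - \left(\left(\left(-33\right) \left(- \frac{1}{44}\right) - - \frac{13}{5}\right) + 109\right)^{2} = 6056 - \left(\left(\frac{3}{4} + \frac{13}{5}\right) + 109\right)^{2} = 6056 - \left(\frac{67}{20} + 109\right)^{2} = 6056 - \left(\frac{2247}{20}\right)^{2} = 6056 - \frac{5049009}{400} = - \frac{2626609}{400}$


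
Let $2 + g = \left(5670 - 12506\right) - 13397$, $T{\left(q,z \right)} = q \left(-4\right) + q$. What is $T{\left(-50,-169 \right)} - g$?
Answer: $20385$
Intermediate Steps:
$T{\left(q,z \right)} = - 3 q$ ($T{\left(q,z \right)} = - 4 q + q = - 3 q$)
$g = -20235$ ($g = -2 + \left(\left(5670 - 12506\right) - 13397\right) = -2 - 20233 = -20235$)
$T{\left(-50,-169 \right)} - g = \left(-3\right) \left(-50\right) - -20235 = 150 + 20235 = 20385$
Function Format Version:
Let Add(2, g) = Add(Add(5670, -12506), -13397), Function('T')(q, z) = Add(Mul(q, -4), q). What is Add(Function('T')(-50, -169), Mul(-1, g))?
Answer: 20385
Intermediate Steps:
Function('T')(q, z) = Mul(-3, q) (Function('T')(q, z) = Add(Mul(-4, q), q) = Mul(-3, q))
g = -20235 (g = Add(-2, Add(Add(5670, -12506), -13397)) = Add(-2, Add(-6836, -13397)) = Add(-2, -20233) = -20235)
Add(Function('T')(-50, -169), Mul(-1, g)) = Add(Mul(-3, -50), Mul(-1, -20235)) = Add(150, 20235) = 20385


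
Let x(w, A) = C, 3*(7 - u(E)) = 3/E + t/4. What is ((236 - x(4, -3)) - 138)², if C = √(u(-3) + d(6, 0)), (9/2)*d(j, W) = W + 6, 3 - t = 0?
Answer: (588 - √303)²/36 ≈ 9043.8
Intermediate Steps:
t = 3 (t = 3 - 1*0 = 3 + 0 = 3)
d(j, W) = 4/3 + 2*W/9 (d(j, W) = 2*(W + 6)/9 = 2*(6 + W)/9 = 4/3 + 2*W/9)
u(E) = 27/4 - 1/E (u(E) = 7 - (3/E + 3/4)/3 = 7 - (3/E + 3*(¼))/3 = 7 - (3/E + ¾)/3 = 7 - (¾ + 3/E)/3 = 7 + (-¼ - 1/E) = 27/4 - 1/E)
C = √303/6 (C = √((27/4 - 1/(-3)) + (4/3 + (2/9)*0)) = √((27/4 - 1*(-⅓)) + (4/3 + 0)) = √((27/4 + ⅓) + 4/3) = √(85/12 + 4/3) = √(101/12) = √303/6 ≈ 2.9011)
x(w, A) = √303/6
((236 - x(4, -3)) - 138)² = ((236 - √303/6) - 138)² = (98 - √303/6)²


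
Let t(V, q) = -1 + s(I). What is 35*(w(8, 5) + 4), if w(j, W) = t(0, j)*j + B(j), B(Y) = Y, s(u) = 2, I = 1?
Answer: 700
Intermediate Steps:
t(V, q) = 1 (t(V, q) = -1 + 2 = 1)
w(j, W) = 2*j (w(j, W) = 1*j + j = j + j = 2*j)
35*(w(8, 5) + 4) = 35*(2*8 + 4) = 35*(16 + 4) = 35*20 = 700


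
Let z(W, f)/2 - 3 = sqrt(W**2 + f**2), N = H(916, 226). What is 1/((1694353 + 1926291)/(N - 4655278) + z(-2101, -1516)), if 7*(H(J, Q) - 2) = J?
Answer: -346575880582088/1781901186512327860639 + 132731054844032*sqrt(6712457)/1781901186512327860639 ≈ 0.00019279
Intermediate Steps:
H(J, Q) = 2 + J/7
N = 930/7 (N = 2 + (1/7)*916 = 2 + 916/7 = 930/7 ≈ 132.86)
z(W, f) = 6 + 2*sqrt(W**2 + f**2)
1/((1694353 + 1926291)/(N - 4655278) + z(-2101, -1516)) = 1/((1694353 + 1926291)/(930/7 - 4655278) + (6 + 2*sqrt((-2101)**2 + (-1516)**2))) = 1/(3620644/(-32586016/7) + (6 + 2*sqrt(4414201 + 2298256))) = 1/(3620644*(-7/32586016) + (6 + 2*sqrt(6712457))) = 1/(-6336127/8146504 + (6 + 2*sqrt(6712457))) = 1/(42542897/8146504 + 2*sqrt(6712457))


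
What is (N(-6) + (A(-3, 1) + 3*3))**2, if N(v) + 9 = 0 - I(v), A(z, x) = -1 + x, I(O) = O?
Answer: 36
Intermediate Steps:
N(v) = -9 - v (N(v) = -9 + (0 - v) = -9 - v)
(N(-6) + (A(-3, 1) + 3*3))**2 = ((-9 - 1*(-6)) + ((-1 + 1) + 3*3))**2 = ((-9 + 6) + (0 + 9))**2 = (-3 + 9)**2 = 6**2 = 36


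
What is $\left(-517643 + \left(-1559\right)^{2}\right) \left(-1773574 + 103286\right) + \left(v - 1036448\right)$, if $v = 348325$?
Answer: $-3194991045467$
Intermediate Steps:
$\left(-517643 + \left(-1559\right)^{2}\right) \left(-1773574 + 103286\right) + \left(v - 1036448\right) = \left(-517643 + \left(-1559\right)^{2}\right) \left(-1773574 + 103286\right) + \left(348325 - 1036448\right) = \left(-517643 + 2430481\right) \left(-1670288\right) + \left(348325 - 1036448\right) = 1912838 \left(-1670288\right) - 688123 = -3194990357344 - 688123 = -3194991045467$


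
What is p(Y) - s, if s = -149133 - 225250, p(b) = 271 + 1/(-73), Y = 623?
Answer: 27349741/73 ≈ 3.7465e+5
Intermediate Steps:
p(b) = 19782/73 (p(b) = 271 - 1/73 = 19782/73)
s = -374383
p(Y) - s = 19782/73 - 1*(-374383) = 19782/73 + 374383 = 27349741/73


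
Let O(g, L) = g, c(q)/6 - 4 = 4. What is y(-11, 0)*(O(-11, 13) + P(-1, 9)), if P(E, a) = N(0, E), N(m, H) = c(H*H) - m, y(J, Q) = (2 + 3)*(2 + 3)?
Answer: 925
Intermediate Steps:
c(q) = 48 (c(q) = 24 + 6*4 = 24 + 24 = 48)
y(J, Q) = 25 (y(J, Q) = 5*5 = 25)
N(m, H) = 48 - m
P(E, a) = 48 (P(E, a) = 48 - 1*0 = 48 + 0 = 48)
y(-11, 0)*(O(-11, 13) + P(-1, 9)) = 25*(-11 + 48) = 25*37 = 925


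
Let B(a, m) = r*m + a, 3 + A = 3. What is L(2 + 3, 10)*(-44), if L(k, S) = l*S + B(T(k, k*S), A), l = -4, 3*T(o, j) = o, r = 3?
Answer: 5060/3 ≈ 1686.7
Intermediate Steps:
T(o, j) = o/3
A = 0 (A = -3 + 3 = 0)
B(a, m) = a + 3*m (B(a, m) = 3*m + a = a + 3*m)
L(k, S) = -4*S + k/3 (L(k, S) = -4*S + (k/3 + 3*0) = -4*S + (k/3 + 0) = -4*S + k/3)
L(2 + 3, 10)*(-44) = (-4*10 + (2 + 3)/3)*(-44) = (-40 + (⅓)*5)*(-44) = (-40 + 5/3)*(-44) = -115/3*(-44) = 5060/3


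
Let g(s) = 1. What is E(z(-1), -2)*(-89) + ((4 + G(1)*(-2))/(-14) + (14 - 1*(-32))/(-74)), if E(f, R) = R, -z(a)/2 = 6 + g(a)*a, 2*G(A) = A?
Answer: 91771/518 ≈ 177.16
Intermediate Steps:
G(A) = A/2
z(a) = -12 - 2*a (z(a) = -2*(6 + 1*a) = -2*(6 + a) = -12 - 2*a)
E(z(-1), -2)*(-89) + ((4 + G(1)*(-2))/(-14) + (14 - 1*(-32))/(-74)) = -2*(-89) + ((4 + ((½)*1)*(-2))/(-14) + (14 - 1*(-32))/(-74)) = 178 + ((4 + (½)*(-2))*(-1/14) + (14 + 32)*(-1/74)) = 178 + ((4 - 1)*(-1/14) + 46*(-1/74)) = 178 + (3*(-1/14) - 23/37) = 178 + (-3/14 - 23/37) = 178 - 433/518 = 91771/518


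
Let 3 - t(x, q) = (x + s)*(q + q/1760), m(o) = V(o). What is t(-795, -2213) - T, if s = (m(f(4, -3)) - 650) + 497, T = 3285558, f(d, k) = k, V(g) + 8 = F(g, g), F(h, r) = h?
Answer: -9519888987/1760 ≈ -5.4090e+6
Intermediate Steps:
V(g) = -8 + g
m(o) = -8 + o
s = -164 (s = ((-8 - 3) - 650) + 497 = (-11 - 650) + 497 = -661 + 497 = -164)
t(x, q) = 3 - 1761*q*(-164 + x)/1760 (t(x, q) = 3 - (x - 164)*(q + q/1760) = 3 - (-164 + x)*(q + q*(1/1760)) = 3 - (-164 + x)*(q + q/1760) = 3 - (-164 + x)*1761*q/1760 = 3 - 1761*q*(-164 + x)/1760)
t(-795, -2213) - T = (3 + (72201/440)*(-2213) - 1761/1760*(-2213)*(-795)) - 1*3285558 = (3 - 159780813/440 - 619637787/352) - 3285558 = -3737306907/1760 - 3285558 = -9519888987/1760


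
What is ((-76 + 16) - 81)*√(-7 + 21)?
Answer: -141*√14 ≈ -527.57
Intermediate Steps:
((-76 + 16) - 81)*√(-7 + 21) = (-60 - 81)*√14 = -141*√14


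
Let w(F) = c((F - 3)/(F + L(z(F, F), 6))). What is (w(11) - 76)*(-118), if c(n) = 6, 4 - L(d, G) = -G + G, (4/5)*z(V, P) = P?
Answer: 8260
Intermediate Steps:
z(V, P) = 5*P/4
L(d, G) = 4 (L(d, G) = 4 - (-G + G) = 4 - 1*0 = 4 + 0 = 4)
w(F) = 6
(w(11) - 76)*(-118) = (6 - 76)*(-118) = -70*(-118) = 8260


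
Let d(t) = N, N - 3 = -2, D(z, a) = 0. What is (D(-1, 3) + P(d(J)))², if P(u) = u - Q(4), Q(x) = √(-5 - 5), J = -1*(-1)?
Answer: (1 - I*√10)² ≈ -9.0 - 6.3246*I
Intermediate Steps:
J = 1
N = 1 (N = 3 - 2 = 1)
Q(x) = I*√10 (Q(x) = √(-10) = I*√10)
d(t) = 1
P(u) = u - I*√10
(D(-1, 3) + P(d(J)))² = (0 + (1 - I*√10))² = (1 - I*√10)²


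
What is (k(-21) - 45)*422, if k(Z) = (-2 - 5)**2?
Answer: 1688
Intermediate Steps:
k(Z) = 49 (k(Z) = (-7)**2 = 49)
(k(-21) - 45)*422 = (49 - 45)*422 = 4*422 = 1688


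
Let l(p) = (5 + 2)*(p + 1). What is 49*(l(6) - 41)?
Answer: 392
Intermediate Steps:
l(p) = 7 + 7*p (l(p) = 7*(1 + p) = 7 + 7*p)
49*(l(6) - 41) = 49*((7 + 7*6) - 41) = 49*((7 + 42) - 41) = 49*(49 - 41) = 49*8 = 392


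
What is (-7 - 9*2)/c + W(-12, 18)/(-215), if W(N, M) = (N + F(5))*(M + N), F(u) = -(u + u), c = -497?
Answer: 70979/106855 ≈ 0.66426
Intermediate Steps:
F(u) = -2*u
W(N, M) = (-10 + N)*(M + N) (W(N, M) = (N - 2*5)*(M + N) = (N - 10)*(M + N) = (-10 + N)*(M + N))
(-7 - 9*2)/c + W(-12, 18)/(-215) = (-7 - 9*2)/(-497) + ((-12)² - 10*18 - 10*(-12) + 18*(-12))/(-215) = (-7 - 18)*(-1/497) + (144 - 180 + 120 - 216)*(-1/215) = -25*(-1/497) - 132*(-1/215) = 25/497 + 132/215 = 70979/106855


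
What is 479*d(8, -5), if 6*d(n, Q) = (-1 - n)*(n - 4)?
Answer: -2874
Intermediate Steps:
d(n, Q) = (-1 - n)*(-4 + n)/6 (d(n, Q) = ((-1 - n)*(n - 4))/6 = ((-1 - n)*(-4 + n))/6 = (-1 - n)*(-4 + n)/6)
479*d(8, -5) = 479*(⅔ + (½)*8 - ⅙*8²) = 479*(⅔ + 4 - ⅙*64) = 479*(⅔ + 4 - 32/3) = 479*(-6) = -2874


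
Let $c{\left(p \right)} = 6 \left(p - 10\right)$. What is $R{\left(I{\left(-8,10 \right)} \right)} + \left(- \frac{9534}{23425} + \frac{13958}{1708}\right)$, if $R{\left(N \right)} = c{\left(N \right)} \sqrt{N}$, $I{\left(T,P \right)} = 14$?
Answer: $\frac{22191577}{2857850} + 24 \sqrt{14} \approx 97.565$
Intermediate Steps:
$c{\left(p \right)} = -60 + 6 p$ ($c{\left(p \right)} = 6 \left(-10 + p\right) = -60 + 6 p$)
$R{\left(N \right)} = \sqrt{N} \left(-60 + 6 N\right)$ ($R{\left(N \right)} = \left(-60 + 6 N\right) \sqrt{N} = \sqrt{N} \left(-60 + 6 N\right)$)
$R{\left(I{\left(-8,10 \right)} \right)} + \left(- \frac{9534}{23425} + \frac{13958}{1708}\right) = 6 \sqrt{14} \left(-10 + 14\right) + \left(- \frac{9534}{23425} + \frac{13958}{1708}\right) = 6 \sqrt{14} \cdot 4 + \left(\left(-9534\right) \frac{1}{23425} + 13958 \cdot \frac{1}{1708}\right) = 24 \sqrt{14} + \left(- \frac{9534}{23425} + \frac{997}{122}\right) = 24 \sqrt{14} + \frac{22191577}{2857850} = \frac{22191577}{2857850} + 24 \sqrt{14}$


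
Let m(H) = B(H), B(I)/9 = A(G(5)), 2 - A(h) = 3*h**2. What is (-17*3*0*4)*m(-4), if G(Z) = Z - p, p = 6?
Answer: 0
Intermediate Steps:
G(Z) = -6 + Z (G(Z) = Z - 1*6 = Z - 6 = -6 + Z)
A(h) = 2 - 3*h**2
B(I) = -9 (B(I) = 9*(2 - 3*(-6 + 5)**2) = 9*(2 - 3*(-1)**2) = 9*(2 - 3*1) = 9*(2 - 3) = 9*(-1) = -9)
m(H) = -9
(-17*3*0*4)*m(-4) = -17*3*0*4*(-9) = -0*4*(-9) = -17*0*(-9) = 0*(-9) = 0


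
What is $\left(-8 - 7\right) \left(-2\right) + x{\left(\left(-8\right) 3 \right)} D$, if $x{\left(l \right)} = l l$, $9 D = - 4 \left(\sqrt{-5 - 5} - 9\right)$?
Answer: $2334 - 256 i \sqrt{10} \approx 2334.0 - 809.54 i$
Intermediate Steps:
$D = 4 - \frac{4 i \sqrt{10}}{9}$ ($D = \frac{\left(-4\right) \left(\sqrt{-5 - 5} - 9\right)}{9} = \frac{\left(-4\right) \left(\sqrt{-10} - 9\right)}{9} = \frac{\left(-4\right) \left(i \sqrt{10} - 9\right)}{9} = \frac{\left(-4\right) \left(-9 + i \sqrt{10}\right)}{9} = \frac{36 - 4 i \sqrt{10}}{9} = 4 - \frac{4 i \sqrt{10}}{9} \approx 4.0 - 1.4055 i$)
$x{\left(l \right)} = l^{2}$
$\left(-8 - 7\right) \left(-2\right) + x{\left(\left(-8\right) 3 \right)} D = \left(-8 - 7\right) \left(-2\right) + \left(\left(-8\right) 3\right)^{2} \left(4 - \frac{4 i \sqrt{10}}{9}\right) = \left(-15\right) \left(-2\right) + \left(-24\right)^{2} \left(4 - \frac{4 i \sqrt{10}}{9}\right) = 30 + 576 \left(4 - \frac{4 i \sqrt{10}}{9}\right) = 30 + \left(2304 - 256 i \sqrt{10}\right) = 2334 - 256 i \sqrt{10}$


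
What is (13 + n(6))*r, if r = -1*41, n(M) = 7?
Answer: -820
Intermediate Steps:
r = -41
(13 + n(6))*r = (13 + 7)*(-41) = 20*(-41) = -820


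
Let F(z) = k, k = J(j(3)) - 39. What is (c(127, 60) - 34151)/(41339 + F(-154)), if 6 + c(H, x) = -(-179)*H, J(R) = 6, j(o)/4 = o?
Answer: -5712/20653 ≈ -0.27657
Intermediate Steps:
j(o) = 4*o
k = -33 (k = 6 - 39 = -33)
F(z) = -33
c(H, x) = -6 + 179*H (c(H, x) = -6 - (-179)*H = -6 + 179*H)
(c(127, 60) - 34151)/(41339 + F(-154)) = ((-6 + 179*127) - 34151)/(41339 - 33) = ((-6 + 22733) - 34151)/41306 = (22727 - 34151)*(1/41306) = -11424*1/41306 = -5712/20653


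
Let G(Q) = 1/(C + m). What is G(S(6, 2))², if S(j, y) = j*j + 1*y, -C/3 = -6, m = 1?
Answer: 1/361 ≈ 0.0027701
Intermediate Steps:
C = 18 (C = -3*(-6) = 18)
S(j, y) = y + j² (S(j, y) = j² + y = y + j²)
G(Q) = 1/19 (G(Q) = 1/(18 + 1) = 1/19)
G(S(6, 2))² = (1/19)² = 1/361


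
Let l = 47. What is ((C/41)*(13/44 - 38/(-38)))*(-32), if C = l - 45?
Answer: -912/451 ≈ -2.0222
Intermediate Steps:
C = 2 (C = 47 - 45 = 2)
((C/41)*(13/44 - 38/(-38)))*(-32) = ((2/41)*(13/44 - 38/(-38)))*(-32) = ((2*(1/41))*(13*(1/44) - 38*(-1/38)))*(-32) = (2*(13/44 + 1)/41)*(-32) = ((2/41)*(57/44))*(-32) = (57/902)*(-32) = -912/451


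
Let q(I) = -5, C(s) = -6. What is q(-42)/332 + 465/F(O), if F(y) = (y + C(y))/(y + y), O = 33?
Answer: 1132105/996 ≈ 1136.7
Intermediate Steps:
F(y) = (-6 + y)/(2*y) (F(y) = (y - 6)/(y + y) = (-6 + y)/((2*y)) = (-6 + y)*(1/(2*y)) = (-6 + y)/(2*y))
q(-42)/332 + 465/F(O) = -5/332 + 465/(((½)*(-6 + 33)/33)) = -5*1/332 + 465/(((½)*(1/33)*27)) = -5/332 + 465/(9/22) = -5/332 + 465*(22/9) = -5/332 + 3410/3 = 1132105/996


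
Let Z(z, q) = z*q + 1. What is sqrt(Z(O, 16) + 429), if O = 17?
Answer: 3*sqrt(78) ≈ 26.495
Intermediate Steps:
Z(z, q) = 1 + q*z (Z(z, q) = q*z + 1 = 1 + q*z)
sqrt(Z(O, 16) + 429) = sqrt((1 + 16*17) + 429) = sqrt((1 + 272) + 429) = sqrt(273 + 429) = sqrt(702) = 3*sqrt(78)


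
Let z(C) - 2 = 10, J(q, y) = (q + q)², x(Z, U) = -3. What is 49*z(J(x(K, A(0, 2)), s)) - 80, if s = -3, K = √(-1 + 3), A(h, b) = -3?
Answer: 508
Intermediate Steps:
K = √2 ≈ 1.4142
J(q, y) = 4*q² (J(q, y) = (2*q)² = 4*q²)
z(C) = 12 (z(C) = 2 + 10 = 12)
49*z(J(x(K, A(0, 2)), s)) - 80 = 49*12 - 80 = 588 - 80 = 508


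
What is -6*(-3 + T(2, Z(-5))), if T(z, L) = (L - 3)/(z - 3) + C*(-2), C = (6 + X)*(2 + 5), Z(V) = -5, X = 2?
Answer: 642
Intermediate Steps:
C = 56 (C = (6 + 2)*(2 + 5) = 8*7 = 56)
T(z, L) = -112 + (-3 + L)/(-3 + z) (T(z, L) = (L - 3)/(z - 3) + 56*(-2) = (-3 + L)/(-3 + z) - 112 = -112 + (-3 + L)/(-3 + z))
-6*(-3 + T(2, Z(-5))) = -6*(-3 + (333 - 5 - 112*2)/(-3 + 2)) = -6*(-3 + (333 - 5 - 224)/(-1)) = -6*(-3 - 1*104) = -6*(-3 - 104) = -6*(-107) = 642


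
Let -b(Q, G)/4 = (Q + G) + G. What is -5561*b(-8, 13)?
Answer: 400392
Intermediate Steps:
b(Q, G) = -8*G - 4*Q (b(Q, G) = -4*((Q + G) + G) = -4*((G + Q) + G) = -4*(Q + 2*G) = -8*G - 4*Q)
-5561*b(-8, 13) = -5561*(-8*13 - 4*(-8)) = -5561*(-104 + 32) = -5561*(-72) = 400392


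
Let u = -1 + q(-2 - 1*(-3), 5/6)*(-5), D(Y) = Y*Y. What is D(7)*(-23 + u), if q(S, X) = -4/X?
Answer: 0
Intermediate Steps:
D(Y) = Y²
u = 23 (u = -1 - 4/(5/6)*(-5) = -1 - 4/(5*(⅙))*(-5) = -1 - 4/⅚*(-5) = -1 - 4*6/5*(-5) = -1 - 24/5*(-5) = -1 + 24 = 23)
D(7)*(-23 + u) = 7²*(-23 + 23) = 49*0 = 0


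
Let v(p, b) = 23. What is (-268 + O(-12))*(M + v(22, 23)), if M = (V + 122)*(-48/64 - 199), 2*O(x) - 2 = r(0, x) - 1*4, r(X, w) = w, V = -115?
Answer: 1512775/4 ≈ 3.7819e+5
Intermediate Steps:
O(x) = -1 + x/2 (O(x) = 1 + (x - 1*4)/2 = 1 + (x - 4)/2 = 1 + (-4 + x)/2 = 1 + (-2 + x/2) = -1 + x/2)
M = -5593/4 (M = (-115 + 122)*(-48/64 - 199) = 7*(-48*1/64 - 199) = 7*(-3/4 - 199) = 7*(-799/4) = -5593/4 ≈ -1398.3)
(-268 + O(-12))*(M + v(22, 23)) = (-268 + (-1 + (1/2)*(-12)))*(-5593/4 + 23) = (-268 + (-1 - 6))*(-5501/4) = (-268 - 7)*(-5501/4) = -275*(-5501/4) = 1512775/4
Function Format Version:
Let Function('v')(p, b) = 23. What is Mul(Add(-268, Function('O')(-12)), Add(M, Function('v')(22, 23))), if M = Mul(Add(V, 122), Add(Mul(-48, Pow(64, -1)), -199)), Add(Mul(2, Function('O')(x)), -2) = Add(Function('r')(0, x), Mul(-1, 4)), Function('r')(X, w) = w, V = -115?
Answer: Rational(1512775, 4) ≈ 3.7819e+5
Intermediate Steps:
Function('O')(x) = Add(-1, Mul(Rational(1, 2), x)) (Function('O')(x) = Add(1, Mul(Rational(1, 2), Add(x, Mul(-1, 4)))) = Add(1, Mul(Rational(1, 2), Add(x, -4))) = Add(1, Mul(Rational(1, 2), Add(-4, x))) = Add(1, Add(-2, Mul(Rational(1, 2), x))) = Add(-1, Mul(Rational(1, 2), x)))
M = Rational(-5593, 4) (M = Mul(Add(-115, 122), Add(Mul(-48, Pow(64, -1)), -199)) = Mul(7, Add(Mul(-48, Rational(1, 64)), -199)) = Mul(7, Add(Rational(-3, 4), -199)) = Mul(7, Rational(-799, 4)) = Rational(-5593, 4) ≈ -1398.3)
Mul(Add(-268, Function('O')(-12)), Add(M, Function('v')(22, 23))) = Mul(Add(-268, Add(-1, Mul(Rational(1, 2), -12))), Add(Rational(-5593, 4), 23)) = Mul(Add(-268, Add(-1, -6)), Rational(-5501, 4)) = Mul(Add(-268, -7), Rational(-5501, 4)) = Mul(-275, Rational(-5501, 4)) = Rational(1512775, 4)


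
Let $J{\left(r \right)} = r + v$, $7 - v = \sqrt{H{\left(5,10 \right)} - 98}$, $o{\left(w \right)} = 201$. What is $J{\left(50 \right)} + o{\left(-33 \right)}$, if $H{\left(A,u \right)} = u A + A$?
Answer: $258 - i \sqrt{43} \approx 258.0 - 6.5574 i$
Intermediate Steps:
$H{\left(A,u \right)} = A + A u$ ($H{\left(A,u \right)} = A u + A = A + A u$)
$v = 7 - i \sqrt{43}$ ($v = 7 - \sqrt{5 \left(1 + 10\right) - 98} = 7 - \sqrt{5 \cdot 11 - 98} = 7 - \sqrt{55 - 98} = 7 - \sqrt{-43} = 7 - i \sqrt{43} \approx 7.0 - 6.5574 i$)
$J{\left(r \right)} = 7 + r - i \sqrt{43}$ ($J{\left(r \right)} = r + \left(7 - i \sqrt{43}\right) = 7 + r - i \sqrt{43}$)
$J{\left(50 \right)} + o{\left(-33 \right)} = \left(7 + 50 - i \sqrt{43}\right) + 201 = \left(57 - i \sqrt{43}\right) + 201 = 258 - i \sqrt{43}$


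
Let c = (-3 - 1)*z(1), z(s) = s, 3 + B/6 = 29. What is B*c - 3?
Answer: -627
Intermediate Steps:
B = 156 (B = -18 + 6*29 = -18 + 174 = 156)
c = -4 (c = (-3 - 1)*1 = -4*1 = -4)
B*c - 3 = 156*(-4) - 3 = -624 - 3 = -627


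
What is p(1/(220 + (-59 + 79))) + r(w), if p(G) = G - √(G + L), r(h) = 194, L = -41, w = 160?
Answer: 46561/240 - I*√147585/60 ≈ 194.0 - 6.4028*I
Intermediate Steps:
p(G) = G - √(-41 + G) (p(G) = G - √(G - 41) = G - √(-41 + G))
p(1/(220 + (-59 + 79))) + r(w) = (1/(220 + (-59 + 79)) - √(-41 + 1/(220 + (-59 + 79)))) + 194 = (1/(220 + 20) - √(-41 + 1/(220 + 20))) + 194 = (1/240 - √(-41 + 1/240)) + 194 = (1/240 - √(-9839/240)) + 194 = (1/240 - I*√147585/60) + 194 = 46561/240 - I*√147585/60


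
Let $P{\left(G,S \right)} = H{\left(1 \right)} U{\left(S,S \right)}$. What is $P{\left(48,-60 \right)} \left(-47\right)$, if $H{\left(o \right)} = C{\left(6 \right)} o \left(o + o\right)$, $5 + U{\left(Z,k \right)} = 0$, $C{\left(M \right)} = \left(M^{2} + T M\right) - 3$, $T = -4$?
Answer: $4230$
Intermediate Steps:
$C{\left(M \right)} = -3 + M^{2} - 4 M$ ($C{\left(M \right)} = \left(M^{2} - 4 M\right) - 3 = -3 + M^{2} - 4 M$)
$U{\left(Z,k \right)} = -5$ ($U{\left(Z,k \right)} = -5 + 0 = -5$)
$H{\left(o \right)} = 18 o^{2}$ ($H{\left(o \right)} = \left(-3 + 6^{2} - 24\right) o \left(o + o\right) = \left(-3 + 36 - 24\right) o 2 o = 9 o 2 o = 18 o^{2}$)
$P{\left(G,S \right)} = -90$ ($P{\left(G,S \right)} = 18 \cdot 1^{2} \left(-5\right) = 18 \cdot 1 \left(-5\right) = 18 \left(-5\right) = -90$)
$P{\left(48,-60 \right)} \left(-47\right) = \left(-90\right) \left(-47\right) = 4230$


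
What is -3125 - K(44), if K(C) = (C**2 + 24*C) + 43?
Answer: -6160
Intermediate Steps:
K(C) = 43 + C**2 + 24*C
-3125 - K(44) = -3125 - (43 + 44**2 + 24*44) = -3125 - (43 + 1936 + 1056) = -3125 - 1*3035 = -3125 - 3035 = -6160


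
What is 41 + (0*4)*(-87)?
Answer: 41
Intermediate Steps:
41 + (0*4)*(-87) = 41 + 0*(-87) = 41 + 0 = 41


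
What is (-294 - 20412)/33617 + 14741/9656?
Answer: 295611061/324605752 ≈ 0.91068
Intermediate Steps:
(-294 - 20412)/33617 + 14741/9656 = -20706*1/33617 + 14741*(1/9656) = -20706/33617 + 14741/9656 = 295611061/324605752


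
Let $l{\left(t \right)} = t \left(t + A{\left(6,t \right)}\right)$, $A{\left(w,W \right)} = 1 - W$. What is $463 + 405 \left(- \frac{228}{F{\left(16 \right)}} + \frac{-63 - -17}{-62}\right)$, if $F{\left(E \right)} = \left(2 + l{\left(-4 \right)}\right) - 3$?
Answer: $\frac{596176}{31} \approx 19231.0$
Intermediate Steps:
$l{\left(t \right)} = t$ ($l{\left(t \right)} = t \left(t - \left(-1 + t\right)\right) = t 1 = t$)
$F{\left(E \right)} = -5$ ($F{\left(E \right)} = \left(2 - 4\right) - 3 = -2 - 3 = -5$)
$463 + 405 \left(- \frac{228}{F{\left(16 \right)}} + \frac{-63 - -17}{-62}\right) = 463 + 405 \left(- \frac{228}{-5} + \frac{-63 - -17}{-62}\right) = 463 + 405 \left(\left(-228\right) \left(- \frac{1}{5}\right) + \left(-63 + 17\right) \left(- \frac{1}{62}\right)\right) = 463 + 405 \left(\frac{228}{5} - - \frac{23}{31}\right) = 463 + 405 \left(\frac{228}{5} + \frac{23}{31}\right) = 463 + 405 \cdot \frac{7183}{155} = 463 + \frac{581823}{31} = \frac{596176}{31}$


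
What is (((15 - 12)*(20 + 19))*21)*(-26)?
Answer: -63882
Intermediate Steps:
(((15 - 12)*(20 + 19))*21)*(-26) = ((3*39)*21)*(-26) = (117*21)*(-26) = 2457*(-26) = -63882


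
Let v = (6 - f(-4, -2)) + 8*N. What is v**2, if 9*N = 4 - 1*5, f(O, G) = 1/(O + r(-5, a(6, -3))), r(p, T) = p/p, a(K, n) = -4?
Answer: 2401/81 ≈ 29.642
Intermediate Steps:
r(p, T) = 1
f(O, G) = 1/(1 + O) (f(O, G) = 1/(O + 1) = 1/(1 + O))
N = -1/9 (N = (4 - 1*5)/9 = (4 - 5)/9 = (1/9)*(-1) = -1/9 ≈ -0.11111)
v = 49/9 (v = (6 - 1/(1 - 4)) + 8*(-1/9) = (6 - 1/(-3)) - 8/9 = (6 - 1*(-1/3)) - 8/9 = (6 + 1/3) - 8/9 = 19/3 - 8/9 = 49/9 ≈ 5.4444)
v**2 = (49/9)**2 = 2401/81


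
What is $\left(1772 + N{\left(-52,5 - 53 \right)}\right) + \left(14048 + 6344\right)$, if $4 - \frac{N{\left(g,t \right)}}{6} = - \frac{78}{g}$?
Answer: $22179$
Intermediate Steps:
$N{\left(g,t \right)} = 24 + \frac{468}{g}$ ($N{\left(g,t \right)} = 24 - 6 \left(- \frac{78}{g}\right) = 24 + \frac{468}{g}$)
$\left(1772 + N{\left(-52,5 - 53 \right)}\right) + \left(14048 + 6344\right) = \left(1772 + \left(24 + \frac{468}{-52}\right)\right) + \left(14048 + 6344\right) = \left(1772 + \left(24 + 468 \left(- \frac{1}{52}\right)\right)\right) + 20392 = \left(1772 + \left(24 - 9\right)\right) + 20392 = \left(1772 + 15\right) + 20392 = 1787 + 20392 = 22179$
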